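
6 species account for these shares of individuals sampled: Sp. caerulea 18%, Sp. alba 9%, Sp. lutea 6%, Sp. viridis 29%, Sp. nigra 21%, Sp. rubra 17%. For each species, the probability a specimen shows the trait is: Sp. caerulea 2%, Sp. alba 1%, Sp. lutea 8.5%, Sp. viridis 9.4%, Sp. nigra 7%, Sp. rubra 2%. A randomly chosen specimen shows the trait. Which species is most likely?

Unnormalized posteriors (prior × likelihood):
  Sp. caerulea: 0.18 × 0.02 = 0.0036
  Sp. alba: 0.09 × 0.01 = 0.0009
  Sp. lutea: 0.06 × 0.085 = 0.0051
  Sp. viridis: 0.29 × 0.094 = 0.02726
  Sp. nigra: 0.21 × 0.07 = 0.0147
  Sp. rubra: 0.17 × 0.02 = 0.0034
Total = 0.05496.
Largest term belongs to Sp. viridis, so Sp. viridis is most probable.

Sp. viridis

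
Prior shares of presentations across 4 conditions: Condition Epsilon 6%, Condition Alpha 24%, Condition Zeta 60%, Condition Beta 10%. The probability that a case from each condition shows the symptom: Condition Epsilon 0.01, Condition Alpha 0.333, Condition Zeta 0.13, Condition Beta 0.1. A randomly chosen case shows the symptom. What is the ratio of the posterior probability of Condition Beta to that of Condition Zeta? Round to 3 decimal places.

Compute prior × likelihood for every hypothesis:
  Condition Epsilon: 0.06 × 0.01 = 0.0006
  Condition Alpha: 0.24 × 0.333 = 0.07992
  Condition Zeta: 0.6 × 0.13 = 0.078
  Condition Beta: 0.1 × 0.1 = 0.01
Normalizing constant = 0.16852.
The ratio is 0.01 / 0.078 (the normalizer cancels) = 0.128.

0.128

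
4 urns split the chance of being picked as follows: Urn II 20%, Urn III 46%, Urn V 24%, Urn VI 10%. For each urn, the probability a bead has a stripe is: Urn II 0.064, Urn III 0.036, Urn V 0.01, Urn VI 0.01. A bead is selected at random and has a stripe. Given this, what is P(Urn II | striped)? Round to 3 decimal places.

Unnormalized posteriors (prior × likelihood):
  Urn II: 0.2 × 0.064 = 0.0128
  Urn III: 0.46 × 0.036 = 0.01656
  Urn V: 0.24 × 0.01 = 0.0024
  Urn VI: 0.1 × 0.01 = 0.001
Normalizing constant = 0.03276.
P(Urn II | evidence) = 0.0128 / 0.03276 ≈ 0.391.

0.391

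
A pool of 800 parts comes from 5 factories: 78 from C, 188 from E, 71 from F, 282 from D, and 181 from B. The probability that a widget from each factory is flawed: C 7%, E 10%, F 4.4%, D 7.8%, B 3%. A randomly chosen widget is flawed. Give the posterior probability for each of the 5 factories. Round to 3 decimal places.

C 0.100, E 0.343, F 0.057, D 0.401, B 0.099

Prior × likelihood for each hypothesis:
  C: 0.0975 × 0.07 = 0.006825
  E: 0.235 × 0.1 = 0.0235
  F: 0.08875 × 0.044 = 0.003905
  D: 0.3525 × 0.078 = 0.027495
  B: 0.22625 × 0.03 = 0.0067875
Normalizing constant = 0.0685125.
P(C | flawed) = 0.006825/0.0685125 ≈ 0.100
P(E | flawed) = 0.0235/0.0685125 ≈ 0.343
P(F | flawed) = 0.003905/0.0685125 ≈ 0.057
P(D | flawed) = 0.027495/0.0685125 ≈ 0.401
P(B | flawed) = 0.0067875/0.0685125 ≈ 0.099
(Check: 0.100+0.343+0.057+0.401+0.099 = 1.000.)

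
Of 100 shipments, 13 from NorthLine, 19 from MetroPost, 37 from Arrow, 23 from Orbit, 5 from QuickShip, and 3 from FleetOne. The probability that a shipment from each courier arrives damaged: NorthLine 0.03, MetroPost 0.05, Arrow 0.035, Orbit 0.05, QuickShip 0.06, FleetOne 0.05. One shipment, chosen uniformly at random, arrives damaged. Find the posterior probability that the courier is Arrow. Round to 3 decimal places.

0.306

By Bayes' rule, posterior ∝ prior × likelihood:
  NorthLine: 0.13 × 0.03 = 0.0039
  MetroPost: 0.19 × 0.05 = 0.0095
  Arrow: 0.37 × 0.035 = 0.01295
  Orbit: 0.23 × 0.05 = 0.0115
  QuickShip: 0.05 × 0.06 = 0.003
  FleetOne: 0.03 × 0.05 = 0.0015
Normalizing constant = 0.04235.
P(Arrow | evidence) = 0.01295 / 0.04235 ≈ 0.306.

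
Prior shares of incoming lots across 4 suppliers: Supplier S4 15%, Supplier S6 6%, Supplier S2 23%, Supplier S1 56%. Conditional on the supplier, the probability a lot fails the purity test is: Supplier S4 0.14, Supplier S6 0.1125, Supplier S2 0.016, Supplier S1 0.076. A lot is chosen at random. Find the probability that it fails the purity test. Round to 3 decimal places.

0.074

Unnormalized posteriors (prior × likelihood):
  Supplier S4: 0.15 × 0.14 = 0.021
  Supplier S6: 0.06 × 0.1125 = 0.00675
  Supplier S2: 0.23 × 0.016 = 0.00368
  Supplier S1: 0.56 × 0.076 = 0.04256
P(off-spec) = 0.021 + 0.00675 + 0.00368 + 0.04256 = 0.07399 → 0.074.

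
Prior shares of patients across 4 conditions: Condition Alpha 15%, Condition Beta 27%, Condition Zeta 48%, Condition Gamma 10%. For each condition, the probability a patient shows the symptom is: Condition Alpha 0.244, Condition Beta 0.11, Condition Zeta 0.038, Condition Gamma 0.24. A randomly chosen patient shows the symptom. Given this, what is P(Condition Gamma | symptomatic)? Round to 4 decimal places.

Unnormalized posteriors (prior × likelihood):
  Condition Alpha: 0.15 × 0.244 = 0.0366
  Condition Beta: 0.27 × 0.11 = 0.0297
  Condition Zeta: 0.48 × 0.038 = 0.01824
  Condition Gamma: 0.1 × 0.24 = 0.024
Total = 0.10854.
P(Condition Gamma | evidence) = 0.024 / 0.10854 ≈ 0.2211.

0.2211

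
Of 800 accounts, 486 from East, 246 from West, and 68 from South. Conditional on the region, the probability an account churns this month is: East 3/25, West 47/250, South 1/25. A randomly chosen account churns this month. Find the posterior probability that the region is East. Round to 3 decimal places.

By Bayes' rule, posterior ∝ prior × likelihood:
  East: 0.6075 × 0.12 = 0.0729
  West: 0.3075 × 0.188 = 0.05781
  South: 0.085 × 0.04 = 0.0034
Total = 0.13411.
P(East | evidence) = 0.0729 / 0.13411 ≈ 0.544.

0.544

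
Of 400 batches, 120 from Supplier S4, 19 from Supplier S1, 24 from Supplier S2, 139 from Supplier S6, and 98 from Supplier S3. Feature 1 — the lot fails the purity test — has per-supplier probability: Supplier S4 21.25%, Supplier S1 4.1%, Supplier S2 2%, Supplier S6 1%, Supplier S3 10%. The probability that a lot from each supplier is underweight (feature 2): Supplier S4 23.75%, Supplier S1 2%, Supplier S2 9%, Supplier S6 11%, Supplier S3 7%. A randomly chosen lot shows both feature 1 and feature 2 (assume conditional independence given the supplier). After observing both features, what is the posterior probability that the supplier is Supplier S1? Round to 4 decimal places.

0.0022

Compute prior × likelihood for every hypothesis:
  Supplier S4: 0.3 × 0.2125 × 0.2375 = 0.015140625
  Supplier S1: 0.0475 × 0.041 × 0.02 = 0.00003895
  Supplier S2: 0.06 × 0.02 × 0.09 = 0.000108
  Supplier S6: 0.3475 × 0.01 × 0.11 = 0.00038225
  Supplier S3: 0.245 × 0.1 × 0.07 = 0.001715
Sum = 0.017384825.
P(Supplier S1 | evidence) = 0.00003895 / 0.017384825 ≈ 0.0022.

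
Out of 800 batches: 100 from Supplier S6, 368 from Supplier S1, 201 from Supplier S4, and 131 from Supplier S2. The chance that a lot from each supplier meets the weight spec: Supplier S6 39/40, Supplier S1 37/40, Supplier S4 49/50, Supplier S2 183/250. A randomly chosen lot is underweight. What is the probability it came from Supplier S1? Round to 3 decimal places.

Taking complements, P(underweight | each) = Supplier S6 0.025, Supplier S1 0.075, Supplier S4 0.02, Supplier S2 0.268.
Compute prior × likelihood for every hypothesis:
  Supplier S6: 0.125 × 0.025 = 0.003125
  Supplier S1: 0.46 × 0.075 = 0.0345
  Supplier S4: 0.25125 × 0.02 = 0.005025
  Supplier S2: 0.16375 × 0.268 = 0.043885
Sum = 0.086535.
P(Supplier S1 | evidence) = 0.0345 / 0.086535 ≈ 0.399.

0.399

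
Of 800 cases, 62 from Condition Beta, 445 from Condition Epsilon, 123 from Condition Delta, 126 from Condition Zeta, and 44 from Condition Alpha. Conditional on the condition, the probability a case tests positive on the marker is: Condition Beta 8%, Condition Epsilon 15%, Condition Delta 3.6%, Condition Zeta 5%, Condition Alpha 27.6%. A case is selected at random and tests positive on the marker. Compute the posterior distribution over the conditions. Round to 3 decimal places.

By Bayes' rule, posterior ∝ prior × likelihood:
  Condition Beta: 0.0775 × 0.08 = 0.0062
  Condition Epsilon: 0.55625 × 0.15 = 0.0834375
  Condition Delta: 0.15375 × 0.036 = 0.005535
  Condition Zeta: 0.1575 × 0.05 = 0.007875
  Condition Alpha: 0.055 × 0.276 = 0.01518
Normalizing constant = 0.1182275.
P(Condition Beta | marker-positive) = 0.0062/0.1182275 ≈ 0.052
P(Condition Epsilon | marker-positive) = 0.0834375/0.1182275 ≈ 0.706
P(Condition Delta | marker-positive) = 0.005535/0.1182275 ≈ 0.047
P(Condition Zeta | marker-positive) = 0.007875/0.1182275 ≈ 0.067
P(Condition Alpha | marker-positive) = 0.01518/0.1182275 ≈ 0.128

Condition Beta 0.052, Condition Epsilon 0.706, Condition Delta 0.047, Condition Zeta 0.067, Condition Alpha 0.128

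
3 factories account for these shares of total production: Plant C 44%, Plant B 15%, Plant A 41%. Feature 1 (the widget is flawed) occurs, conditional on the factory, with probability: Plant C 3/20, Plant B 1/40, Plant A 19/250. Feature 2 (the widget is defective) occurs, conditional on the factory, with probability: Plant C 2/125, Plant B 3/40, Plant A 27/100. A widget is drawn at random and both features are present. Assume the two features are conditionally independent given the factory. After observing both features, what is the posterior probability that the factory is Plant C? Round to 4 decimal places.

0.1083

By Bayes' rule, posterior ∝ prior × likelihood:
  Plant C: 0.44 × 0.15 × 0.016 = 0.001056
  Plant B: 0.15 × 0.025 × 0.075 = 0.00028125
  Plant A: 0.41 × 0.076 × 0.27 = 0.0084132
Sum = 0.00975045.
P(Plant C | evidence) = 0.001056 / 0.00975045 ≈ 0.1083.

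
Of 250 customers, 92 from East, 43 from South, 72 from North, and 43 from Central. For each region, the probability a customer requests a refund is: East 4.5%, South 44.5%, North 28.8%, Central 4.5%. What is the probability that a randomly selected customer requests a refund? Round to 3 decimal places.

Unnormalized posteriors (prior × likelihood):
  East: 0.368 × 0.045 = 0.01656
  South: 0.172 × 0.445 = 0.07654
  North: 0.288 × 0.288 = 0.082944
  Central: 0.172 × 0.045 = 0.00774
P(refund) = 0.01656 + 0.07654 + 0.082944 + 0.00774 = 0.183784 → 0.184.

0.184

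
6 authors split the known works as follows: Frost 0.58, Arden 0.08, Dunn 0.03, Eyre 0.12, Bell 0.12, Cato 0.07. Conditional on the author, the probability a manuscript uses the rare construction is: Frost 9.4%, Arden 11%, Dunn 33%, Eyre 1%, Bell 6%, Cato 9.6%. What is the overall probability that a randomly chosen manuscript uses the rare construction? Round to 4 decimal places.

0.0883

Prior × likelihood for each hypothesis:
  Frost: 0.58 × 0.094 = 0.05452
  Arden: 0.08 × 0.11 = 0.0088
  Dunn: 0.03 × 0.33 = 0.0099
  Eyre: 0.12 × 0.01 = 0.0012
  Bell: 0.12 × 0.06 = 0.0072
  Cato: 0.07 × 0.096 = 0.00672
P(rare-form) = 0.05452 + 0.0088 + 0.0099 + 0.0012 + 0.0072 + 0.00672 = 0.08834 → 0.0883.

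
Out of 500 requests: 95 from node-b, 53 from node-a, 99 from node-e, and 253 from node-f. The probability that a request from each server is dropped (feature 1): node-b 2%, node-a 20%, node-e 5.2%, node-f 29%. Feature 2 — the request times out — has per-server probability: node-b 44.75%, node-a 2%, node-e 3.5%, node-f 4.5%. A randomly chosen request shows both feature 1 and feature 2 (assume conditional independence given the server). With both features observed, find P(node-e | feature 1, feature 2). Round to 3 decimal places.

0.040

Prior × likelihood for each hypothesis:
  node-b: 0.19 × 0.02 × 0.4475 = 0.0017005
  node-a: 0.106 × 0.2 × 0.02 = 0.000424
  node-e: 0.198 × 0.052 × 0.035 = 0.00036036
  node-f: 0.506 × 0.29 × 0.045 = 0.0066033
Total = 0.00908816.
P(node-e | evidence) = 0.00036036 / 0.00908816 ≈ 0.040.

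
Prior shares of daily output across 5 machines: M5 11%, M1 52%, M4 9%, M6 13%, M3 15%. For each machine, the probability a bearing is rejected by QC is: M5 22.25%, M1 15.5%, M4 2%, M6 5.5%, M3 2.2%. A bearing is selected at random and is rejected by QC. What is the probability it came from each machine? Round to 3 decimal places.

M5 0.209, M1 0.687, M4 0.015, M6 0.061, M3 0.028

Prior × likelihood for each hypothesis:
  M5: 0.11 × 0.2225 = 0.024475
  M1: 0.52 × 0.155 = 0.0806
  M4: 0.09 × 0.02 = 0.0018
  M6: 0.13 × 0.055 = 0.00715
  M3: 0.15 × 0.022 = 0.0033
Normalizing constant = 0.117325.
P(M5 | rejected) = 0.024475/0.117325 ≈ 0.209
P(M1 | rejected) = 0.0806/0.117325 ≈ 0.687
P(M4 | rejected) = 0.0018/0.117325 ≈ 0.015
P(M6 | rejected) = 0.00715/0.117325 ≈ 0.061
P(M3 | rejected) = 0.0033/0.117325 ≈ 0.028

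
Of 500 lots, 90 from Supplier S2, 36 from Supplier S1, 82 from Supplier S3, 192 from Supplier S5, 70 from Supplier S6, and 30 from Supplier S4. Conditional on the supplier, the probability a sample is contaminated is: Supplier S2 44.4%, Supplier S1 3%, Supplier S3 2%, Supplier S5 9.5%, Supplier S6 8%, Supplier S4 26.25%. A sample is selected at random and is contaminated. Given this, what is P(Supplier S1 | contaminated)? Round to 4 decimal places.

0.0145

Unnormalized posteriors (prior × likelihood):
  Supplier S2: 0.18 × 0.444 = 0.07992
  Supplier S1: 0.072 × 0.03 = 0.00216
  Supplier S3: 0.164 × 0.02 = 0.00328
  Supplier S5: 0.384 × 0.095 = 0.03648
  Supplier S6: 0.14 × 0.08 = 0.0112
  Supplier S4: 0.06 × 0.2625 = 0.01575
Normalizing constant = 0.14879.
P(Supplier S1 | evidence) = 0.00216 / 0.14879 ≈ 0.0145.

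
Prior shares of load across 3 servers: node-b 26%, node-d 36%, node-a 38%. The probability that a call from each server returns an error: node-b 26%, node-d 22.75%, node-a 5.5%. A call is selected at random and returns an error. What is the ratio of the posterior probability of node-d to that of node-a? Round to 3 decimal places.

Prior × likelihood for each hypothesis:
  node-b: 0.26 × 0.26 = 0.0676
  node-d: 0.36 × 0.2275 = 0.0819
  node-a: 0.38 × 0.055 = 0.0209
Sum = 0.1704.
The ratio is 0.0819 / 0.0209 (the normalizer cancels) = 3.919.

3.919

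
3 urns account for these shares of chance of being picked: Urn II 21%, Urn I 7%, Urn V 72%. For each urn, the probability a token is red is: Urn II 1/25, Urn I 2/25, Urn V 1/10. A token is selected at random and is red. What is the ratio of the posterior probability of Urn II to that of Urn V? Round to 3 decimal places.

0.117

Unnormalized posteriors (prior × likelihood):
  Urn II: 0.21 × 0.04 = 0.0084
  Urn I: 0.07 × 0.08 = 0.0056
  Urn V: 0.72 × 0.1 = 0.072
Total = 0.086.
The ratio is 0.0084 / 0.072 (the normalizer cancels) = 0.117.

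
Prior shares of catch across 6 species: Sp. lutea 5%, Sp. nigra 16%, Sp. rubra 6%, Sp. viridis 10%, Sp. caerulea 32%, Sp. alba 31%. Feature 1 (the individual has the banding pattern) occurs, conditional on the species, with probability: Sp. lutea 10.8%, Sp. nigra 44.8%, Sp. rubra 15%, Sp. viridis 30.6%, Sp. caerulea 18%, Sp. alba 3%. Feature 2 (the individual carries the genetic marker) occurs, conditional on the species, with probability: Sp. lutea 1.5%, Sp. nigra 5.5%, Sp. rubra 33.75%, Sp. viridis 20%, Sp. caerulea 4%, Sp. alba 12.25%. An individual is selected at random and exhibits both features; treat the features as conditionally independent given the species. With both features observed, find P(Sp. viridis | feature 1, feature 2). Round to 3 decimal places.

0.368

Compute prior × likelihood for every hypothesis:
  Sp. lutea: 0.05 × 0.108 × 0.015 = 0.000081
  Sp. nigra: 0.16 × 0.448 × 0.055 = 0.0039424
  Sp. rubra: 0.06 × 0.15 × 0.3375 = 0.0030375
  Sp. viridis: 0.1 × 0.306 × 0.2 = 0.00612
  Sp. caerulea: 0.32 × 0.18 × 0.04 = 0.002304
  Sp. alba: 0.31 × 0.03 × 0.1225 = 0.00113925
Total = 0.01662415.
P(Sp. viridis | evidence) = 0.00612 / 0.01662415 ≈ 0.368.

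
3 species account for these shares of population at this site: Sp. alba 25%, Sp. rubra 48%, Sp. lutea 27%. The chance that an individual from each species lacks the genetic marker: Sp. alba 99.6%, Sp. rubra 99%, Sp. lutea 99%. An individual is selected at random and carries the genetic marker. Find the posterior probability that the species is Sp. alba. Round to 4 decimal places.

Taking complements, P(marker | each) = Sp. alba 0.004, Sp. rubra 0.01, Sp. lutea 0.01.
Compute prior × likelihood for every hypothesis:
  Sp. alba: 0.25 × 0.004 = 0.001
  Sp. rubra: 0.48 × 0.01 = 0.0048
  Sp. lutea: 0.27 × 0.01 = 0.0027
Normalizing constant = 0.0085.
P(Sp. alba | evidence) = 0.001 / 0.0085 ≈ 0.1176.

0.1176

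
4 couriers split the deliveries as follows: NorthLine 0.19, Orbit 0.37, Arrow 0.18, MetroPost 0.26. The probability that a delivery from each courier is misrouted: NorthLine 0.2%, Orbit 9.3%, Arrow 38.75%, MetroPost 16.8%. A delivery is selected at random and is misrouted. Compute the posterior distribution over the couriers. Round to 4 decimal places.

NorthLine 0.0026, Orbit 0.2322, Arrow 0.4706, MetroPost 0.2947

Prior × likelihood for each hypothesis:
  NorthLine: 0.19 × 0.002 = 0.00038
  Orbit: 0.37 × 0.093 = 0.03441
  Arrow: 0.18 × 0.3875 = 0.06975
  MetroPost: 0.26 × 0.168 = 0.04368
Total = 0.14822.
P(NorthLine | misrouted) = 0.00038/0.14822 ≈ 0.0026
P(Orbit | misrouted) = 0.03441/0.14822 ≈ 0.2322
P(Arrow | misrouted) = 0.06975/0.14822 ≈ 0.4706
P(MetroPost | misrouted) = 0.04368/0.14822 ≈ 0.2947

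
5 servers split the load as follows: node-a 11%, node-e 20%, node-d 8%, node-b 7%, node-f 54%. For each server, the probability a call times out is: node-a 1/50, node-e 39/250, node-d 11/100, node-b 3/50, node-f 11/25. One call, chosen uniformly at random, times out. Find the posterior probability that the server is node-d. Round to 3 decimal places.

By Bayes' rule, posterior ∝ prior × likelihood:
  node-a: 0.11 × 0.02 = 0.0022
  node-e: 0.2 × 0.156 = 0.0312
  node-d: 0.08 × 0.11 = 0.0088
  node-b: 0.07 × 0.06 = 0.0042
  node-f: 0.54 × 0.44 = 0.2376
Total = 0.284.
P(node-d | evidence) = 0.0088 / 0.284 ≈ 0.031.

0.031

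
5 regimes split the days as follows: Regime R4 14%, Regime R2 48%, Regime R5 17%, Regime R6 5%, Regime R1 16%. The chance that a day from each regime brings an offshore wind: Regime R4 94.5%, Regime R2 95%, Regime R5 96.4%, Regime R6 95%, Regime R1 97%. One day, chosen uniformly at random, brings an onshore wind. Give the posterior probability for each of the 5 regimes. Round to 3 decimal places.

Regime R4 0.171, Regime R2 0.532, Regime R5 0.136, Regime R6 0.055, Regime R1 0.106

Taking complements, P(onshore | each) = Regime R4 0.055, Regime R2 0.05, Regime R5 0.036, Regime R6 0.05, Regime R1 0.03.
Unnormalized posteriors (prior × likelihood):
  Regime R4: 0.14 × 0.055 = 0.0077
  Regime R2: 0.48 × 0.05 = 0.024
  Regime R5: 0.17 × 0.036 = 0.00612
  Regime R6: 0.05 × 0.05 = 0.0025
  Regime R1: 0.16 × 0.03 = 0.0048
Normalizing constant = 0.04512.
P(Regime R4 | onshore) = 0.0077/0.04512 ≈ 0.171
P(Regime R2 | onshore) = 0.024/0.04512 ≈ 0.532
P(Regime R5 | onshore) = 0.00612/0.04512 ≈ 0.136
P(Regime R6 | onshore) = 0.0025/0.04512 ≈ 0.055
P(Regime R1 | onshore) = 0.0048/0.04512 ≈ 0.106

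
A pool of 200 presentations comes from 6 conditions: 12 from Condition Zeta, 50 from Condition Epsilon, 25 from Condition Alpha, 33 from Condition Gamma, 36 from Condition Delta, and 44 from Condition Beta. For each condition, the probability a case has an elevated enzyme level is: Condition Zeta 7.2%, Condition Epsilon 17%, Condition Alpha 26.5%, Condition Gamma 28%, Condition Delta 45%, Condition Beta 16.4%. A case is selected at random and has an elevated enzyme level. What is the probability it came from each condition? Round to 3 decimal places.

Condition Zeta 0.018, Condition Epsilon 0.175, Condition Alpha 0.136, Condition Gamma 0.190, Condition Delta 0.333, Condition Beta 0.148

Unnormalized posteriors (prior × likelihood):
  Condition Zeta: 0.06 × 0.072 = 0.00432
  Condition Epsilon: 0.25 × 0.17 = 0.0425
  Condition Alpha: 0.125 × 0.265 = 0.033125
  Condition Gamma: 0.165 × 0.28 = 0.0462
  Condition Delta: 0.18 × 0.45 = 0.081
  Condition Beta: 0.22 × 0.164 = 0.03608
Normalizing constant = 0.243225.
P(Condition Zeta | elevated) = 0.00432/0.243225 ≈ 0.018
P(Condition Epsilon | elevated) = 0.0425/0.243225 ≈ 0.175
P(Condition Alpha | elevated) = 0.033125/0.243225 ≈ 0.136
P(Condition Gamma | elevated) = 0.0462/0.243225 ≈ 0.190
P(Condition Delta | elevated) = 0.081/0.243225 ≈ 0.333
P(Condition Beta | elevated) = 0.03608/0.243225 ≈ 0.148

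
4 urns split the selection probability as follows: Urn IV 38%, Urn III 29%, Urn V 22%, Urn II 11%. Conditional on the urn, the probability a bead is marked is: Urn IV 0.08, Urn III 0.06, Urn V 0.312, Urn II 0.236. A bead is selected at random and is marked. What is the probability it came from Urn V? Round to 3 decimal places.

0.482

Prior × likelihood for each hypothesis:
  Urn IV: 0.38 × 0.08 = 0.0304
  Urn III: 0.29 × 0.06 = 0.0174
  Urn V: 0.22 × 0.312 = 0.06864
  Urn II: 0.11 × 0.236 = 0.02596
Normalizing constant = 0.1424.
P(Urn V | evidence) = 0.06864 / 0.1424 ≈ 0.482.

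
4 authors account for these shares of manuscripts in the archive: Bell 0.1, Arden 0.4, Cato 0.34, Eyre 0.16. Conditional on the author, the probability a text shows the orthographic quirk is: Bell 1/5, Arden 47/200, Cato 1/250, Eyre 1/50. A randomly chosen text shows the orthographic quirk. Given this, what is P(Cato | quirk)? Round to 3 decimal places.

0.011

Unnormalized posteriors (prior × likelihood):
  Bell: 0.1 × 0.2 = 0.02
  Arden: 0.4 × 0.235 = 0.094
  Cato: 0.34 × 0.004 = 0.00136
  Eyre: 0.16 × 0.02 = 0.0032
Total = 0.11856.
P(Cato | evidence) = 0.00136 / 0.11856 ≈ 0.011.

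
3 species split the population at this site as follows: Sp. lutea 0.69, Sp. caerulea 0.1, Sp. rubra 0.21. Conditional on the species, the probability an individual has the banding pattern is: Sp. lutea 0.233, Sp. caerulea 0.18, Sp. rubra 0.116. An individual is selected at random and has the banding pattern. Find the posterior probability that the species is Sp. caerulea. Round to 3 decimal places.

By Bayes' rule, posterior ∝ prior × likelihood:
  Sp. lutea: 0.69 × 0.233 = 0.16077
  Sp. caerulea: 0.1 × 0.18 = 0.018
  Sp. rubra: 0.21 × 0.116 = 0.02436
Sum = 0.20313.
P(Sp. caerulea | evidence) = 0.018 / 0.20313 ≈ 0.089.

0.089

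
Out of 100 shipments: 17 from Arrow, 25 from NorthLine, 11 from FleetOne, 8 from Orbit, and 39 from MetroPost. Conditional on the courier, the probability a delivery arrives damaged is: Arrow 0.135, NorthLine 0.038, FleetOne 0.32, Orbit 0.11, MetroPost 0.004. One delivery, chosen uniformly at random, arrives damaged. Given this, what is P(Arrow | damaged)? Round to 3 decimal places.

By Bayes' rule, posterior ∝ prior × likelihood:
  Arrow: 0.17 × 0.135 = 0.02295
  NorthLine: 0.25 × 0.038 = 0.0095
  FleetOne: 0.11 × 0.32 = 0.0352
  Orbit: 0.08 × 0.11 = 0.0088
  MetroPost: 0.39 × 0.004 = 0.00156
Sum = 0.07801.
P(Arrow | evidence) = 0.02295 / 0.07801 ≈ 0.294.

0.294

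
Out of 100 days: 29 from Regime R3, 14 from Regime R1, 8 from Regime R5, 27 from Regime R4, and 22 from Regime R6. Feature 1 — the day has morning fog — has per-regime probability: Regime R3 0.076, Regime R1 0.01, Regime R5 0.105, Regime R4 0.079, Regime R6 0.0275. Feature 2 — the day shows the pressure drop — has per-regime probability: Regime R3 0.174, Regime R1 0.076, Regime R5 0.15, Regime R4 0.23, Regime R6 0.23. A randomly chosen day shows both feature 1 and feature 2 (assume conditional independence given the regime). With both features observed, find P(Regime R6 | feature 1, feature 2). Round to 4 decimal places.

0.1210

By Bayes' rule, posterior ∝ prior × likelihood:
  Regime R3: 0.29 × 0.076 × 0.174 = 0.00383496
  Regime R1: 0.14 × 0.01 × 0.076 = 0.0001064
  Regime R5: 0.08 × 0.105 × 0.15 = 0.00126
  Regime R4: 0.27 × 0.079 × 0.23 = 0.0049059
  Regime R6: 0.22 × 0.0275 × 0.23 = 0.0013915
Total = 0.01149876.
P(Regime R6 | evidence) = 0.0013915 / 0.01149876 ≈ 0.1210.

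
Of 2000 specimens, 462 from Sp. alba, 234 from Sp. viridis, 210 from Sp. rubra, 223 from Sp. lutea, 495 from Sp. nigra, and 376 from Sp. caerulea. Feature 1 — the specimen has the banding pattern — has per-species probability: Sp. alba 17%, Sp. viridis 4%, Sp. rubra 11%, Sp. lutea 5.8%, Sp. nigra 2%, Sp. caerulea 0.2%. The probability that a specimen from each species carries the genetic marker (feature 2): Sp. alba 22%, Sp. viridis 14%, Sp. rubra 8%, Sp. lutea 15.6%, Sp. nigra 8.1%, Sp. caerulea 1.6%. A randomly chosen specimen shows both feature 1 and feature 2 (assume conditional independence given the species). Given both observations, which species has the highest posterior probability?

Sp. alba

Unnormalized posteriors (prior × likelihood):
  Sp. alba: 0.231 × 0.17 × 0.22 = 0.0086394
  Sp. viridis: 0.117 × 0.04 × 0.14 = 0.0006552
  Sp. rubra: 0.105 × 0.11 × 0.08 = 0.000924
  Sp. lutea: 0.1115 × 0.058 × 0.156 = 0.001008852
  Sp. nigra: 0.2475 × 0.02 × 0.081 = 0.00040095
  Sp. caerulea: 0.188 × 0.002 × 0.016 = 0.000006016
Normalizing constant = 0.011634418.
Largest term belongs to Sp. alba, so Sp. alba is most probable.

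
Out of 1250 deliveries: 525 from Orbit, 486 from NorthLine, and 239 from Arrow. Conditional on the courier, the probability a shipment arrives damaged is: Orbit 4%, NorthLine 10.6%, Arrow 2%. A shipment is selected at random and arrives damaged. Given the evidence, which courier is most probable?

NorthLine

Unnormalized posteriors (prior × likelihood):
  Orbit: 0.42 × 0.04 = 0.0168
  NorthLine: 0.3888 × 0.106 = 0.0412128
  Arrow: 0.1912 × 0.02 = 0.003824
Normalizing constant = 0.0618368.
Largest term belongs to NorthLine, so NorthLine is most probable.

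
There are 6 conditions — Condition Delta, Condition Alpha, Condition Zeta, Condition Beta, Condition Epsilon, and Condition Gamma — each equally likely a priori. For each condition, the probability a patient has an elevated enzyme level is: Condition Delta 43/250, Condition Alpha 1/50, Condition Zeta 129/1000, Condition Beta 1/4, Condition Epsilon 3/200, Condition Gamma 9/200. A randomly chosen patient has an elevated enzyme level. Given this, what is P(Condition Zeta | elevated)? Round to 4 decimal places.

0.2044

Since the prior is uniform, the posterior is proportional to the likelihood:
  Condition Delta: 0.172
  Condition Alpha: 0.02
  Condition Zeta: 0.129
  Condition Beta: 0.25
  Condition Epsilon: 0.015
  Condition Gamma: 0.045
Normalizing constant = 0.631.
P(Condition Zeta | evidence) = 0.129 / 0.631 ≈ 0.2044.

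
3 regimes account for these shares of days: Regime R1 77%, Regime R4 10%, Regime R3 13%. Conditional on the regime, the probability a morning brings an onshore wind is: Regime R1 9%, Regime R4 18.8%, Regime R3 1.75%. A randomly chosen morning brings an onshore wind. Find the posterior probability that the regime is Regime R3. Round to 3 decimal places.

0.025

By Bayes' rule, posterior ∝ prior × likelihood:
  Regime R1: 0.77 × 0.09 = 0.0693
  Regime R4: 0.1 × 0.188 = 0.0188
  Regime R3: 0.13 × 0.0175 = 0.002275
Sum = 0.090375.
P(Regime R3 | evidence) = 0.002275 / 0.090375 ≈ 0.025.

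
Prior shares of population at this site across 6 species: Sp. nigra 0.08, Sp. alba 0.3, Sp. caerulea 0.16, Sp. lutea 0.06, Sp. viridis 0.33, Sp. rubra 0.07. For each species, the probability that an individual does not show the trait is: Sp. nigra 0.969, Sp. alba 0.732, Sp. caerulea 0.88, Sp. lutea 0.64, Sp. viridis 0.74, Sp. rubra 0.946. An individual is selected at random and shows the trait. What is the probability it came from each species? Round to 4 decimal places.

Sp. nigra 0.0116, Sp. alba 0.3770, Sp. caerulea 0.0900, Sp. lutea 0.1013, Sp. viridis 0.4023, Sp. rubra 0.0177

Taking complements, P(trait | each) = Sp. nigra 0.031, Sp. alba 0.268, Sp. caerulea 0.12, Sp. lutea 0.36, Sp. viridis 0.26, Sp. rubra 0.054.
Unnormalized posteriors (prior × likelihood):
  Sp. nigra: 0.08 × 0.031 = 0.00248
  Sp. alba: 0.3 × 0.268 = 0.0804
  Sp. caerulea: 0.16 × 0.12 = 0.0192
  Sp. lutea: 0.06 × 0.36 = 0.0216
  Sp. viridis: 0.33 × 0.26 = 0.0858
  Sp. rubra: 0.07 × 0.054 = 0.00378
Normalizing constant = 0.21326.
P(Sp. nigra | trait) = 0.00248/0.21326 ≈ 0.0116
P(Sp. alba | trait) = 0.0804/0.21326 ≈ 0.3770
P(Sp. caerulea | trait) = 0.0192/0.21326 ≈ 0.0900
P(Sp. lutea | trait) = 0.0216/0.21326 ≈ 0.1013
P(Sp. viridis | trait) = 0.0858/0.21326 ≈ 0.4023
P(Sp. rubra | trait) = 0.00378/0.21326 ≈ 0.0177
(Check: 0.0116+0.3770+0.0900+0.1013+0.4023+0.0177 = 0.9999.)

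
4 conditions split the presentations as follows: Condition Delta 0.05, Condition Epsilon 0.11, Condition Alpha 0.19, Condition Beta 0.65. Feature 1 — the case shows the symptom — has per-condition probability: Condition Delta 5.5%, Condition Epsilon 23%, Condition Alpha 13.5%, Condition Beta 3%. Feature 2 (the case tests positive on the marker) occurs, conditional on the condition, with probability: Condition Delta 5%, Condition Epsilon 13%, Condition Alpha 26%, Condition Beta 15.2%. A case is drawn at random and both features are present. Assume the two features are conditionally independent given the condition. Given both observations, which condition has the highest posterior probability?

By Bayes' rule, posterior ∝ prior × likelihood:
  Condition Delta: 0.05 × 0.055 × 0.05 = 0.0001375
  Condition Epsilon: 0.11 × 0.23 × 0.13 = 0.003289
  Condition Alpha: 0.19 × 0.135 × 0.26 = 0.006669
  Condition Beta: 0.65 × 0.03 × 0.152 = 0.002964
Sum = 0.0130595.
Largest term belongs to Condition Alpha, so Condition Alpha is most probable.

Condition Alpha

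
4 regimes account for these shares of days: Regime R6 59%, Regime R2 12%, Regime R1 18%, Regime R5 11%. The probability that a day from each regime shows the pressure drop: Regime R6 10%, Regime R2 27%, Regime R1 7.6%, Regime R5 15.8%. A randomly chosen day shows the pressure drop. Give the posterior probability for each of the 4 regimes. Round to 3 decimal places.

By Bayes' rule, posterior ∝ prior × likelihood:
  Regime R6: 0.59 × 0.1 = 0.059
  Regime R2: 0.12 × 0.27 = 0.0324
  Regime R1: 0.18 × 0.076 = 0.01368
  Regime R5: 0.11 × 0.158 = 0.01738
Normalizing constant = 0.12246.
P(Regime R6 | drop) = 0.059/0.12246 ≈ 0.482
P(Regime R2 | drop) = 0.0324/0.12246 ≈ 0.265
P(Regime R1 | drop) = 0.01368/0.12246 ≈ 0.112
P(Regime R5 | drop) = 0.01738/0.12246 ≈ 0.142

Regime R6 0.482, Regime R2 0.265, Regime R1 0.112, Regime R5 0.142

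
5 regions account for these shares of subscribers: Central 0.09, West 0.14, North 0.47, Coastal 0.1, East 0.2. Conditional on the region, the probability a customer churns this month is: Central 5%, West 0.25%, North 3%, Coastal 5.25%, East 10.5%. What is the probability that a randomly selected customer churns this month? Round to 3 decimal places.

0.045

Unnormalized posteriors (prior × likelihood):
  Central: 0.09 × 0.05 = 0.0045
  West: 0.14 × 0.0025 = 0.00035
  North: 0.47 × 0.03 = 0.0141
  Coastal: 0.1 × 0.0525 = 0.00525
  East: 0.2 × 0.105 = 0.021
P(churn) = 0.0045 + 0.00035 + 0.0141 + 0.00525 + 0.021 = 0.0452 → 0.045.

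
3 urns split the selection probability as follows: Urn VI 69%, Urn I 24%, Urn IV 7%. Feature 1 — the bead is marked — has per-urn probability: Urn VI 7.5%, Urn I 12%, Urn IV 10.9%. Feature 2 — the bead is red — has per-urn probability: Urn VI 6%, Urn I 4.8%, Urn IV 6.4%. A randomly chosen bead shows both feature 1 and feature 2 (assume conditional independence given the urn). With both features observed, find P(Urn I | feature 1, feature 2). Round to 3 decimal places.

By Bayes' rule, posterior ∝ prior × likelihood:
  Urn VI: 0.69 × 0.075 × 0.06 = 0.003105
  Urn I: 0.24 × 0.12 × 0.048 = 0.0013824
  Urn IV: 0.07 × 0.109 × 0.064 = 0.00048832
Total = 0.00497572.
P(Urn I | evidence) = 0.0013824 / 0.00497572 ≈ 0.278.

0.278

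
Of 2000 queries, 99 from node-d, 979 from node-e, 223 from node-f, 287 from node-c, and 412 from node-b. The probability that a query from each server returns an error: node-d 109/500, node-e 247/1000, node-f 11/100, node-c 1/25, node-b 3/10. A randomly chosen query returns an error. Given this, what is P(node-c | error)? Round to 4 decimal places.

Unnormalized posteriors (prior × likelihood):
  node-d: 0.0495 × 0.218 = 0.010791
  node-e: 0.4895 × 0.247 = 0.1209065
  node-f: 0.1115 × 0.11 = 0.012265
  node-c: 0.1435 × 0.04 = 0.00574
  node-b: 0.206 × 0.3 = 0.0618
Sum = 0.2115025.
P(node-c | evidence) = 0.00574 / 0.2115025 ≈ 0.0271.

0.0271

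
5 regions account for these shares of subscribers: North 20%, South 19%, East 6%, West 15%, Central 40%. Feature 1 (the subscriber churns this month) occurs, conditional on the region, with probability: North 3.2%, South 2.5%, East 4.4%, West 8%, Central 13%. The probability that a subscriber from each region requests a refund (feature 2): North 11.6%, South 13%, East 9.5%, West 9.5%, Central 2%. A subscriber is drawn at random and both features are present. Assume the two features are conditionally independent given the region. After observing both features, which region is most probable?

By Bayes' rule, posterior ∝ prior × likelihood:
  North: 0.2 × 0.032 × 0.116 = 0.0007424
  South: 0.19 × 0.025 × 0.13 = 0.0006175
  East: 0.06 × 0.044 × 0.095 = 0.0002508
  West: 0.15 × 0.08 × 0.095 = 0.00114
  Central: 0.4 × 0.13 × 0.02 = 0.00104
Total = 0.0037907.
Largest term belongs to West, so West is most probable.

West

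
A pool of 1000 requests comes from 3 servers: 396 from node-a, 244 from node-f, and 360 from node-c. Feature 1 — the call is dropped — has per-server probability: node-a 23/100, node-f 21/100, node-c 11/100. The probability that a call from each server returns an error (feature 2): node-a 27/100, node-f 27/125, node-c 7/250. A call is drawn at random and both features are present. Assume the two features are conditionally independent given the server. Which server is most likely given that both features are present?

Unnormalized posteriors (prior × likelihood):
  node-a: 0.396 × 0.23 × 0.27 = 0.0245916
  node-f: 0.244 × 0.21 × 0.216 = 0.01106784
  node-c: 0.36 × 0.11 × 0.028 = 0.0011088
Total = 0.03676824.
Largest term belongs to node-a, so node-a is most probable.

node-a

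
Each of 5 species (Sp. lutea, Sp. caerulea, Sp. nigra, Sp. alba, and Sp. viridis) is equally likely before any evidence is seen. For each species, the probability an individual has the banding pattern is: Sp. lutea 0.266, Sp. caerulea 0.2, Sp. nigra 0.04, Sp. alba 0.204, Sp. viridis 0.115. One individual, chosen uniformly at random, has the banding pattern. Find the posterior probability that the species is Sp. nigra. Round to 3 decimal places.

0.048

With a uniform prior (1/5 each), posterior ∝ likelihood:
  Sp. lutea: 0.266
  Sp. caerulea: 0.2
  Sp. nigra: 0.04
  Sp. alba: 0.204
  Sp. viridis: 0.115
Total = 0.825.
P(Sp. nigra | evidence) = 0.04 / 0.825 ≈ 0.048.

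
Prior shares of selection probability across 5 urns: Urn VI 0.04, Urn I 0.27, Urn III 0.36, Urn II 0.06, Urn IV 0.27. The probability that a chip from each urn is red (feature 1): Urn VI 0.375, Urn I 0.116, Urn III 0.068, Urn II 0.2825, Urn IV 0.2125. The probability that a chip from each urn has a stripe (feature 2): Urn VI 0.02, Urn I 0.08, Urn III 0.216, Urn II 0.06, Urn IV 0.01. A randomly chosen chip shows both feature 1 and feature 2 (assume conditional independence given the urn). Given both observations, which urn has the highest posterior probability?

Compute prior × likelihood for every hypothesis:
  Urn VI: 0.04 × 0.375 × 0.02 = 0.0003
  Urn I: 0.27 × 0.116 × 0.08 = 0.0025056
  Urn III: 0.36 × 0.068 × 0.216 = 0.00528768
  Urn II: 0.06 × 0.2825 × 0.06 = 0.001017
  Urn IV: 0.27 × 0.2125 × 0.01 = 0.00057375
Total = 0.00968403.
Largest term belongs to Urn III, so Urn III is most probable.

Urn III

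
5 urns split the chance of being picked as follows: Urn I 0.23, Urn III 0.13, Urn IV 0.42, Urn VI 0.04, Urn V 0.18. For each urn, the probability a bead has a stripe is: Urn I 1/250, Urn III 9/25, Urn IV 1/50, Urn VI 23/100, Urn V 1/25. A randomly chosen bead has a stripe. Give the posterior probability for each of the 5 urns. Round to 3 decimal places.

By Bayes' rule, posterior ∝ prior × likelihood:
  Urn I: 0.23 × 0.004 = 0.00092
  Urn III: 0.13 × 0.36 = 0.0468
  Urn IV: 0.42 × 0.02 = 0.0084
  Urn VI: 0.04 × 0.23 = 0.0092
  Urn V: 0.18 × 0.04 = 0.0072
Total = 0.07252.
P(Urn I | striped) = 0.00092/0.07252 ≈ 0.013
P(Urn III | striped) = 0.0468/0.07252 ≈ 0.645
P(Urn IV | striped) = 0.0084/0.07252 ≈ 0.116
P(Urn VI | striped) = 0.0092/0.07252 ≈ 0.127
P(Urn V | striped) = 0.0072/0.07252 ≈ 0.099
(Check: 0.013+0.645+0.116+0.127+0.099 = 1.000.)

Urn I 0.013, Urn III 0.645, Urn IV 0.116, Urn VI 0.127, Urn V 0.099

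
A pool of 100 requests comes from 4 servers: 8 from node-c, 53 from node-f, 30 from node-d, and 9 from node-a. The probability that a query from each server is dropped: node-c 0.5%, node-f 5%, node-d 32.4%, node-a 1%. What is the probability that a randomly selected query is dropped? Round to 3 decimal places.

Compute prior × likelihood for every hypothesis:
  node-c: 0.08 × 0.005 = 0.0004
  node-f: 0.53 × 0.05 = 0.0265
  node-d: 0.3 × 0.324 = 0.0972
  node-a: 0.09 × 0.01 = 0.0009
P(dropped) = 0.0004 + 0.0265 + 0.0972 + 0.0009 = 0.125 → 0.125.

0.125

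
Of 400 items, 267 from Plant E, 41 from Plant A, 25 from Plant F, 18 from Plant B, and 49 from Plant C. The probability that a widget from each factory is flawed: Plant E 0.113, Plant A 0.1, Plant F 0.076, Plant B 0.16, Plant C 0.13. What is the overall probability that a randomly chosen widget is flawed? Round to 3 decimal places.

0.114

Compute prior × likelihood for every hypothesis:
  Plant E: 0.6675 × 0.113 = 0.0754275
  Plant A: 0.1025 × 0.1 = 0.01025
  Plant F: 0.0625 × 0.076 = 0.00475
  Plant B: 0.045 × 0.16 = 0.0072
  Plant C: 0.1225 × 0.13 = 0.015925
P(flawed) = 0.0754275 + 0.01025 + 0.00475 + 0.0072 + 0.015925 = 0.1135525 → 0.114.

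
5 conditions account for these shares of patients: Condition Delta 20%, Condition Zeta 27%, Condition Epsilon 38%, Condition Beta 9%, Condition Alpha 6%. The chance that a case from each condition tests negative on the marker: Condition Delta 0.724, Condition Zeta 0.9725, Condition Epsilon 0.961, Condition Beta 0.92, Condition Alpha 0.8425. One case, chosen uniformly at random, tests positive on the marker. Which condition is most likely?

Condition Delta

Taking complements, P(marker-positive | each) = Condition Delta 0.276, Condition Zeta 0.0275, Condition Epsilon 0.039, Condition Beta 0.08, Condition Alpha 0.1575.
Compute prior × likelihood for every hypothesis:
  Condition Delta: 0.2 × 0.276 = 0.0552
  Condition Zeta: 0.27 × 0.0275 = 0.007425
  Condition Epsilon: 0.38 × 0.039 = 0.01482
  Condition Beta: 0.09 × 0.08 = 0.0072
  Condition Alpha: 0.06 × 0.1575 = 0.00945
Normalizing constant = 0.094095.
Largest term belongs to Condition Delta, so Condition Delta is most probable.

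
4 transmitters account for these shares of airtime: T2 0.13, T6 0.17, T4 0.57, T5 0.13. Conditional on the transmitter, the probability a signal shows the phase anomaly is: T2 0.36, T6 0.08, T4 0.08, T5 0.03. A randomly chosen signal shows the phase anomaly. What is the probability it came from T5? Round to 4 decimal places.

By Bayes' rule, posterior ∝ prior × likelihood:
  T2: 0.13 × 0.36 = 0.0468
  T6: 0.17 × 0.08 = 0.0136
  T4: 0.57 × 0.08 = 0.0456
  T5: 0.13 × 0.03 = 0.0039
Total = 0.1099.
P(T5 | evidence) = 0.0039 / 0.1099 ≈ 0.0355.

0.0355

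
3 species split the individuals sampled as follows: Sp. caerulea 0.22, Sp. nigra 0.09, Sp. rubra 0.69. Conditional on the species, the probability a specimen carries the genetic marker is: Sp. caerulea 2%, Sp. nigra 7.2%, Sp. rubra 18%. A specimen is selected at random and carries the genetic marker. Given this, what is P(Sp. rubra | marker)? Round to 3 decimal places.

By Bayes' rule, posterior ∝ prior × likelihood:
  Sp. caerulea: 0.22 × 0.02 = 0.0044
  Sp. nigra: 0.09 × 0.072 = 0.00648
  Sp. rubra: 0.69 × 0.18 = 0.1242
Sum = 0.13508.
P(Sp. rubra | evidence) = 0.1242 / 0.13508 ≈ 0.919.

0.919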